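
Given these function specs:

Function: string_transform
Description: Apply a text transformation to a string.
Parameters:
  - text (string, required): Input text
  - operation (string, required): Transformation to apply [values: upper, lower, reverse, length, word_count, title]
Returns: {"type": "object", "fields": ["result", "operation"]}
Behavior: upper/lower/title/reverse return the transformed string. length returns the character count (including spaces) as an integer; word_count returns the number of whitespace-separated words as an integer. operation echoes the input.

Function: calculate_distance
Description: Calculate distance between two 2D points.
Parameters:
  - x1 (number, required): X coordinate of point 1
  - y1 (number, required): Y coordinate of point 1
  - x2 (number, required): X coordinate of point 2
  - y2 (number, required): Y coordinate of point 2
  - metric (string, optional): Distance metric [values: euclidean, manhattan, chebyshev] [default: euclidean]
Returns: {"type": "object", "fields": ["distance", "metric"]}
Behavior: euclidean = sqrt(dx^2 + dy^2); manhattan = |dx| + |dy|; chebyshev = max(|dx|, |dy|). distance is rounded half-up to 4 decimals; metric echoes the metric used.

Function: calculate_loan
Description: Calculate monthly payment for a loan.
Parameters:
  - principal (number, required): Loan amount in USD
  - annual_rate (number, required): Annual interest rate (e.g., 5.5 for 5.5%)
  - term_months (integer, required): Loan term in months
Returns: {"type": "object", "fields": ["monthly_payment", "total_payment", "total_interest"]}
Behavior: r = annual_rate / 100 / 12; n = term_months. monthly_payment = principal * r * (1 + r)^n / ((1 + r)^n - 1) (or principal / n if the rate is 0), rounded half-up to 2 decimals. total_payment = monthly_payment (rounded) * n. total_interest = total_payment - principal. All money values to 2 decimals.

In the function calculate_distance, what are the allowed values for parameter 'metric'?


The calculate_distance spec declares:
  - metric (string, optional): Distance metric [values: euclidean, manhattan, chebyshev] [default: euclidean]
Allowed values:
euclidean, manhattan, chebyshev


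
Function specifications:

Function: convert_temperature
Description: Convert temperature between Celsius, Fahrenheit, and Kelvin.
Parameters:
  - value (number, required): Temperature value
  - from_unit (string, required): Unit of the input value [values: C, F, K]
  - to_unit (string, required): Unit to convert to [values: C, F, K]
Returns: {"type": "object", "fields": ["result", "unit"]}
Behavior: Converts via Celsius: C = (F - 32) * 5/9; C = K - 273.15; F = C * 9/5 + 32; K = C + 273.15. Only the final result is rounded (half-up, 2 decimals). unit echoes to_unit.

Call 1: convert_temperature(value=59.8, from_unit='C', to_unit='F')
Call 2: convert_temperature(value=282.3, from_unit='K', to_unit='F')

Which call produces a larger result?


Call 1:
  Input already in C: 59.8
  To F: 59.8 * 9/5 + 32 = 139.64
  Round to 2 decimals: 139.64
  -> 139.64 F
Call 2:
  To C: 282.3 - 273.15 = 9.15
  To F: 9.15 * 9/5 + 32 = 48.47
  Round to 2 decimals: 48.47
  -> 48.47 F
Call 1 (139.64 F)


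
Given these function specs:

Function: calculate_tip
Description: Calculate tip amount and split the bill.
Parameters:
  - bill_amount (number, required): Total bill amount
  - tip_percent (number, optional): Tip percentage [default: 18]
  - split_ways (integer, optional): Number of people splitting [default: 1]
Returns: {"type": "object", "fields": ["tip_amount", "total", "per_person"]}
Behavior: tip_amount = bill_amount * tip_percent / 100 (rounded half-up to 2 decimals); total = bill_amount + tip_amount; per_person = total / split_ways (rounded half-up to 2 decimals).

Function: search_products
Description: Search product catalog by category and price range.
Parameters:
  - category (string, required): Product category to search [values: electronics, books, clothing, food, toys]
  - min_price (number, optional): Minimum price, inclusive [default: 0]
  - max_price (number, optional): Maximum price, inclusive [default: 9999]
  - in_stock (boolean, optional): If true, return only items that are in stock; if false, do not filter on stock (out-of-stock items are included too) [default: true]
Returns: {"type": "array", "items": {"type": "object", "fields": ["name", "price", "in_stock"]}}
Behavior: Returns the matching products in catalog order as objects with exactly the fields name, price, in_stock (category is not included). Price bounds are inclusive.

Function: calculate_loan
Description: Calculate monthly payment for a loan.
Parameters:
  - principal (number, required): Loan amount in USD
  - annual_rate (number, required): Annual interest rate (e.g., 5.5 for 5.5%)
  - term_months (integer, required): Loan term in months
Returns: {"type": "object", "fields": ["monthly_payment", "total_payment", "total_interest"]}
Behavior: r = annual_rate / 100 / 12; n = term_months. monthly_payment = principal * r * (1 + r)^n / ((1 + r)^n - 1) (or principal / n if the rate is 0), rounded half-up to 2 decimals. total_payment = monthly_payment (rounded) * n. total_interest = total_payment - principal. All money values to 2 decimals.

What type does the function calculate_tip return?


The calculate_tip spec declares Returns: {"type": "object", "fields": ["tip_amount", "total", "per_person"]}
Type:
object


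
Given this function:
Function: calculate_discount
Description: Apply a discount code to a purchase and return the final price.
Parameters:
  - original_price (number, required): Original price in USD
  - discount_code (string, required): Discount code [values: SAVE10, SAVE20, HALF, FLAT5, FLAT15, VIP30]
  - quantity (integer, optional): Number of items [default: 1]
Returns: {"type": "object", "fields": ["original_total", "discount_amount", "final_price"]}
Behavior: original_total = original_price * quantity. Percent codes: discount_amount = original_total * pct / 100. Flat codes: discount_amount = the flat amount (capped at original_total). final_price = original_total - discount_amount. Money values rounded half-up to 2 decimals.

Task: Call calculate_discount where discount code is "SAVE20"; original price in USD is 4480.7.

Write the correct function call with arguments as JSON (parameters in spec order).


Mapping each described value to its parameter name:
  'Discount code' -> discount_code = "SAVE20"
  'Original price in USD' -> original_price = 4480.7
calculate_discount({"original_price": 4480.7, "discount_code": "SAVE20"})


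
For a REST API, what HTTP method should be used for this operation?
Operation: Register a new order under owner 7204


GET = read, POST = create, PUT = update/replace, DELETE = remove
This operation is a create.
POST


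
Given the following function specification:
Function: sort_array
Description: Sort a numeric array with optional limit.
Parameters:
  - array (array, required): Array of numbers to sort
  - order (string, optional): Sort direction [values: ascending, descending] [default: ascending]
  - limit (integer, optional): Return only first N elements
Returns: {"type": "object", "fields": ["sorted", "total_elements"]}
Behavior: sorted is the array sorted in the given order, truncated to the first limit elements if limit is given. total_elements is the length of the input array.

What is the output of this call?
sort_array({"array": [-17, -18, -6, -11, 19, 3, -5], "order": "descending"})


sorted descending: [19, 3, -5, -6, -11, -17, -18]
total_elements = len(input) = 7
Output:
{"sorted": [19, 3, -5, -6, -11, -17, -18], "total_elements": 7}


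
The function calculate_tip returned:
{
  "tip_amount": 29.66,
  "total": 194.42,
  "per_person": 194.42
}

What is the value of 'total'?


194.42


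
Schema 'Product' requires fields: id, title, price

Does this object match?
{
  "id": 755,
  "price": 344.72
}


Checking required fields...
Missing: title
Invalid - missing required field 'title'


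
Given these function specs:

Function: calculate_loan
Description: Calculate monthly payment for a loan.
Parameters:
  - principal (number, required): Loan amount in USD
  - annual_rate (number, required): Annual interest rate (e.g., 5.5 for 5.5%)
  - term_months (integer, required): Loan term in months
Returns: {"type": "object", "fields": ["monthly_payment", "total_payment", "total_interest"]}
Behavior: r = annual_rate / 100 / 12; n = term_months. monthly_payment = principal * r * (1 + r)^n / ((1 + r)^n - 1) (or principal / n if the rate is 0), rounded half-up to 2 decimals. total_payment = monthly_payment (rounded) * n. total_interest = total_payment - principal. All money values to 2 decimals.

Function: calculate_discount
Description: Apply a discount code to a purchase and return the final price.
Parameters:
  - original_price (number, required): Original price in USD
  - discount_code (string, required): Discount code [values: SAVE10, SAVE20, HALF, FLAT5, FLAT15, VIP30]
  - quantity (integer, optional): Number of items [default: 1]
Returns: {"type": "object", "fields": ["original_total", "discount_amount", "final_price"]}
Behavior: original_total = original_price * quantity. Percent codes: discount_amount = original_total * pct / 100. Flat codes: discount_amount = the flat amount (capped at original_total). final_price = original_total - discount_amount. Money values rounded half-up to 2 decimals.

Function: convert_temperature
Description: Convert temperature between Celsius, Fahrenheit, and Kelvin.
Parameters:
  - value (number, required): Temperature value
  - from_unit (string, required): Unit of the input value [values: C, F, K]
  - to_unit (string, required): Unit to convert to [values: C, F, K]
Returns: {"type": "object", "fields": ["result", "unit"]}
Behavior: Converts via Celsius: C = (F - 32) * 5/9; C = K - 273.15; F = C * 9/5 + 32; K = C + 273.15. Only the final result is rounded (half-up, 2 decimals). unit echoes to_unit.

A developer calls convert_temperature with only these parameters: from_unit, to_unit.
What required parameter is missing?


Required parameters: value, from_unit, to_unit
Provided: from_unit, to_unit
Missing: value
value


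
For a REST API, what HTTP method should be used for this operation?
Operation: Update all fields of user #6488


GET = read, POST = create, PUT = update/replace, DELETE = remove
This operation is an update/replace.
PUT


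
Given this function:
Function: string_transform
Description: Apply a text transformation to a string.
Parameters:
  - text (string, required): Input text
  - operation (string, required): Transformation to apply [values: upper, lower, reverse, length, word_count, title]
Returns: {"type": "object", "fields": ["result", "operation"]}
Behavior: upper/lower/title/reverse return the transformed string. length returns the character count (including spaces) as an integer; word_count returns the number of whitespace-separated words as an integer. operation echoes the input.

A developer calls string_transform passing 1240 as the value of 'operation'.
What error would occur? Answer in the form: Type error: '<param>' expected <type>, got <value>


Spec: 'operation' is declared as string; 1240 is an integer.
Type error: 'operation' expected string, got 1240


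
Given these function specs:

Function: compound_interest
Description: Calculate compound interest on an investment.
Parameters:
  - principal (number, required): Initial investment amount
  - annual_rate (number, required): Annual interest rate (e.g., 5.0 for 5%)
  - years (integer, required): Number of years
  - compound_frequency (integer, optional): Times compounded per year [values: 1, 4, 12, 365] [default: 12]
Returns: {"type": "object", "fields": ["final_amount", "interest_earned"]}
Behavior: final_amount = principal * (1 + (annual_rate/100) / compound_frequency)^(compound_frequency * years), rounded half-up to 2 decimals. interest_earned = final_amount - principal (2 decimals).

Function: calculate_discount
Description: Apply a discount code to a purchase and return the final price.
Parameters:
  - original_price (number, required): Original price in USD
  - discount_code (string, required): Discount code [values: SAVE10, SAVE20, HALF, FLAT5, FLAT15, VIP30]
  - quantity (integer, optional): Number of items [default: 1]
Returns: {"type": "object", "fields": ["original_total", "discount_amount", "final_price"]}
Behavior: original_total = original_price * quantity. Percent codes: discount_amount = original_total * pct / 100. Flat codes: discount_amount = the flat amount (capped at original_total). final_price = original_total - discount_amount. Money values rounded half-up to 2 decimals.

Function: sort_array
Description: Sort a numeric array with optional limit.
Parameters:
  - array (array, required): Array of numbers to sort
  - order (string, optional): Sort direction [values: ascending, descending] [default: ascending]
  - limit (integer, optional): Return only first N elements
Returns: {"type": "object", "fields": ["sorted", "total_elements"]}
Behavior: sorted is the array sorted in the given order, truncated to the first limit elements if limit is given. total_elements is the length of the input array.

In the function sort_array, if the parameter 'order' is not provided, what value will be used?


The sort_array spec declares:
  - order (string, optional): Sort direction [values: ascending, descending] [default: ascending]
Default:
ascending


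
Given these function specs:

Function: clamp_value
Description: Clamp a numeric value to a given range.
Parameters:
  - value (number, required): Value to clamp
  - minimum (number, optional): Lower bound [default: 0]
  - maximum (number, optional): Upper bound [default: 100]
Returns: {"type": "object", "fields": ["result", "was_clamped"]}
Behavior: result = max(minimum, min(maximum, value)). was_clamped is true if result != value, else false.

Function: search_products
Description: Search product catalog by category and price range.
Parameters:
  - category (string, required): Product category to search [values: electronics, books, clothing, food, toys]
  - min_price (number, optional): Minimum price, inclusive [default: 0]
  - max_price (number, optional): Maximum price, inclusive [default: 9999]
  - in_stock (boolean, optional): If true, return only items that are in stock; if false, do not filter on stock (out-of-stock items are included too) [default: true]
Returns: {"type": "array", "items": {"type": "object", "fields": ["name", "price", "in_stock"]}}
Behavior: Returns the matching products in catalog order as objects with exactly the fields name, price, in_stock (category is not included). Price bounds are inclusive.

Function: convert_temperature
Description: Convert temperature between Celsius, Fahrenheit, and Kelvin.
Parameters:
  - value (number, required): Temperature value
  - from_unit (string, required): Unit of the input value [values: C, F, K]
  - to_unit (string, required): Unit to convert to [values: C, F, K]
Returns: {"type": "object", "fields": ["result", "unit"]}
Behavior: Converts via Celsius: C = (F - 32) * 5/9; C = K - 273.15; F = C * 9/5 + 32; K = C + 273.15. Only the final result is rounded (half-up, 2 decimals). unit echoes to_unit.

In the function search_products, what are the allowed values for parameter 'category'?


The search_products spec declares:
  - category (string, required): Product category to search [values: electronics, books, clothing, food, toys]
Allowed values:
electronics, books, clothing, food, toys


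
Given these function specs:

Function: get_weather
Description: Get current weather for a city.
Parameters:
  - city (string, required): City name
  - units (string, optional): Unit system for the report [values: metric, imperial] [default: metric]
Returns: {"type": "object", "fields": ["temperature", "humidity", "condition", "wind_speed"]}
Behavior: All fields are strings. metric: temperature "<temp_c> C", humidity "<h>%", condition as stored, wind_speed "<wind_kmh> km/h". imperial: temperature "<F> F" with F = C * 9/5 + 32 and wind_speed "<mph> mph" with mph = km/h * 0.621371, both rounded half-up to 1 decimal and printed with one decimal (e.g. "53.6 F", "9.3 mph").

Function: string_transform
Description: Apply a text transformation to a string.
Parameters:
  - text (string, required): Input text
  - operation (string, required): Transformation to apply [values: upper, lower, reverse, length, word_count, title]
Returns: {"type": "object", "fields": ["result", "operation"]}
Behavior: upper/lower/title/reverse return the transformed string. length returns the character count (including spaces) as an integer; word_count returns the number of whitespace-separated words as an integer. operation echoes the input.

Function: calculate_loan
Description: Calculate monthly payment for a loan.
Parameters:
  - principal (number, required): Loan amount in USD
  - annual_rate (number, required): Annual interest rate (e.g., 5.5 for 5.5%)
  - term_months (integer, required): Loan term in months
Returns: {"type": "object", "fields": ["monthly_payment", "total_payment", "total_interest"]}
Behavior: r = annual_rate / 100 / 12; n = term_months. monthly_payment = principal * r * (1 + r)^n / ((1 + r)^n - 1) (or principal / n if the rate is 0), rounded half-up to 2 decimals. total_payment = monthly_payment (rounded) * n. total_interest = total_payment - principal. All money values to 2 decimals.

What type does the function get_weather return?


The get_weather spec declares Returns: {"type": "object", "fields": ["temperature", "humidity", "condition", "wind_speed"]}
Type:
object


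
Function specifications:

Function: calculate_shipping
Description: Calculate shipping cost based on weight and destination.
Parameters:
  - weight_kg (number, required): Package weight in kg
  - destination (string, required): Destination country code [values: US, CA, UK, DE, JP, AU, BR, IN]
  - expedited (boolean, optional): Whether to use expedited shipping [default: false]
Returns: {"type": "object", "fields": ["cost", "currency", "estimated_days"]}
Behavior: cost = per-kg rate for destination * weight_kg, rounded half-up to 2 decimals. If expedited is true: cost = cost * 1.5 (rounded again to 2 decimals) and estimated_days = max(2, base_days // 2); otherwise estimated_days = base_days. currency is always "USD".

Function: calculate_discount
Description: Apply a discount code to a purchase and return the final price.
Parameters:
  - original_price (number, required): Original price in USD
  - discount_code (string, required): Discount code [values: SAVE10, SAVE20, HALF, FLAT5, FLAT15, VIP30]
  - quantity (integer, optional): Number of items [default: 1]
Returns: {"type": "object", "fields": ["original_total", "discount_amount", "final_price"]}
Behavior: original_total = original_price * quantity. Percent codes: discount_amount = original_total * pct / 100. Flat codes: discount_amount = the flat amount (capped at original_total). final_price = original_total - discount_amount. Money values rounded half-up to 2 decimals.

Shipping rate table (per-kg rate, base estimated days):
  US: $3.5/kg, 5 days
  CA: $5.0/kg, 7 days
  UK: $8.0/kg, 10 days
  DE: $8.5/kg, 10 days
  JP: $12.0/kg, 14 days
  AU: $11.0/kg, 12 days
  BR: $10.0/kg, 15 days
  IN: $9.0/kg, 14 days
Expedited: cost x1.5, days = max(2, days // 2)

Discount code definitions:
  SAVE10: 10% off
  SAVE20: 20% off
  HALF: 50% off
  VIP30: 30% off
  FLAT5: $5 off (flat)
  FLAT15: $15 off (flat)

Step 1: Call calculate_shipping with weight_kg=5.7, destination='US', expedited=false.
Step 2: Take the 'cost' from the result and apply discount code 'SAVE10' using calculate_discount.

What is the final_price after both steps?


Step 1: calculate_shipping(weight_kg=5.7, destination=US, expedited=false)
  Rate for US: $3.5/kg, base 5 days
  cost = 3.5 * 5.7 = 19.95 -> 19.95
  expedited not set/false: estimated_days = 5
  -> cost = 19.95 USD
Step 2: calculate_discount(original_price=19.95, discount_code=SAVE10, quantity=1)
  original_total = 19.95 * 1 = 19.95
  SAVE10 = 10% off: discount_amount = 19.95 * 10/100 = 1.995 -> 2.00
  final_price = 19.95 - 2.00 = 17.95
  -> final_price = 17.95
$17.95


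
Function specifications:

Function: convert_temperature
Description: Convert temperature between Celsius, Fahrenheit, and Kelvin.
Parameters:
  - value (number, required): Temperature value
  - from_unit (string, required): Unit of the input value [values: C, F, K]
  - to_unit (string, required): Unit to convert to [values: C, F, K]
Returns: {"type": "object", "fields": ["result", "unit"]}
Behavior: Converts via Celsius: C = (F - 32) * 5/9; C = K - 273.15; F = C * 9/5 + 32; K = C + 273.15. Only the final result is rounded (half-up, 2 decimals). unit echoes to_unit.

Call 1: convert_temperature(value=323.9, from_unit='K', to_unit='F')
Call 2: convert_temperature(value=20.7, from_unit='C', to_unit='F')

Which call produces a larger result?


Call 1:
  To C: 323.9 - 273.15 = 50.75
  To F: 50.75 * 9/5 + 32 = 123.35
  Round to 2 decimals: 123.35
  -> 123.35 F
Call 2:
  Input already in C: 20.7
  To F: 20.7 * 9/5 + 32 = 69.26
  Round to 2 decimals: 69.26
  -> 69.26 F
Call 1 (123.35 F)


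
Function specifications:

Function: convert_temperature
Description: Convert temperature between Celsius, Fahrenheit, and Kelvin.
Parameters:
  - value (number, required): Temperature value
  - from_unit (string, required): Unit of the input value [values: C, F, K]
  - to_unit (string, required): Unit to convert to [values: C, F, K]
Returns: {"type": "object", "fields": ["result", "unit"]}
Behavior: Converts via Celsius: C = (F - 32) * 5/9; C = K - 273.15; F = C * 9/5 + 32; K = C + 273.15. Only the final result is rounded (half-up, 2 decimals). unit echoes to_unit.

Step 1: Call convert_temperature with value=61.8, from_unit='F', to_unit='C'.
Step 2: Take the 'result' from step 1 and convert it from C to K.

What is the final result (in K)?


Step 1: convert_temperature(value=61.8, from_unit=F, to_unit=C)
  To C: (61.8 - 32) * 5/9 = 16.555556
  Target is C: 16.555556
  Round to 2 decimals: 16.56
  -> result = 16.56 C
Step 2: convert_temperature(value=16.56, from_unit=C, to_unit=K)
  Input already in C: 16.56
  To K: 16.56 + 273.15 = 289.71
  Round to 2 decimals: 289.71
  -> result = 289.71 K
289.71 K


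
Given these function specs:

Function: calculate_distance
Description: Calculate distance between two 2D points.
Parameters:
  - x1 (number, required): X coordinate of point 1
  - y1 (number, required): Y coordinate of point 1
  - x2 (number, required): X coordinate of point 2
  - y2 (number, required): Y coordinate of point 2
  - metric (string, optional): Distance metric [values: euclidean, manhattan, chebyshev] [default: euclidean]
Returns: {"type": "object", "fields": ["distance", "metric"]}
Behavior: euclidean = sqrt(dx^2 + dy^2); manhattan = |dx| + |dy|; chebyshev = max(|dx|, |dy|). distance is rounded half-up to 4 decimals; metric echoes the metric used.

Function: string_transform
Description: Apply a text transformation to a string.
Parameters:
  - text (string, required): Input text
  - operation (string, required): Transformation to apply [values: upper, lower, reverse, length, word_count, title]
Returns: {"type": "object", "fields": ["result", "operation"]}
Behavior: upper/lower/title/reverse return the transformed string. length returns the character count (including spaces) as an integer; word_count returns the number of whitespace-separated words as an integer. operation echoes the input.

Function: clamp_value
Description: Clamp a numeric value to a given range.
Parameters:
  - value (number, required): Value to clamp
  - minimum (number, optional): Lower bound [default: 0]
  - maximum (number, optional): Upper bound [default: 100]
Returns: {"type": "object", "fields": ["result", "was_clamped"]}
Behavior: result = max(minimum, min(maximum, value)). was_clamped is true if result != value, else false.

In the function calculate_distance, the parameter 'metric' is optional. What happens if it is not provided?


The calculate_distance spec declares:
  - metric (string, optional): Distance metric [values: euclidean, manhattan, chebyshev] [default: euclidean]
It defaults to euclidean


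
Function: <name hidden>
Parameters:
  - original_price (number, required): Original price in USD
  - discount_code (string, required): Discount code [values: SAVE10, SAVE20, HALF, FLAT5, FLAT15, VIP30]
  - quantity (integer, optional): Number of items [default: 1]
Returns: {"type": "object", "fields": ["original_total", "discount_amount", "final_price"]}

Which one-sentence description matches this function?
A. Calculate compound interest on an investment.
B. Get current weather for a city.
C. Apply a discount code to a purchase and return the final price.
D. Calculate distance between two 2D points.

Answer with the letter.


Parameters original_price, discount_code, quantity and return ["original_total", "discount_amount", "final_price"] fit: Apply a discount code to a purchase and return the final price.
C


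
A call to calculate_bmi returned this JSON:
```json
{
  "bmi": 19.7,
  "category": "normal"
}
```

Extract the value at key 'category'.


normal


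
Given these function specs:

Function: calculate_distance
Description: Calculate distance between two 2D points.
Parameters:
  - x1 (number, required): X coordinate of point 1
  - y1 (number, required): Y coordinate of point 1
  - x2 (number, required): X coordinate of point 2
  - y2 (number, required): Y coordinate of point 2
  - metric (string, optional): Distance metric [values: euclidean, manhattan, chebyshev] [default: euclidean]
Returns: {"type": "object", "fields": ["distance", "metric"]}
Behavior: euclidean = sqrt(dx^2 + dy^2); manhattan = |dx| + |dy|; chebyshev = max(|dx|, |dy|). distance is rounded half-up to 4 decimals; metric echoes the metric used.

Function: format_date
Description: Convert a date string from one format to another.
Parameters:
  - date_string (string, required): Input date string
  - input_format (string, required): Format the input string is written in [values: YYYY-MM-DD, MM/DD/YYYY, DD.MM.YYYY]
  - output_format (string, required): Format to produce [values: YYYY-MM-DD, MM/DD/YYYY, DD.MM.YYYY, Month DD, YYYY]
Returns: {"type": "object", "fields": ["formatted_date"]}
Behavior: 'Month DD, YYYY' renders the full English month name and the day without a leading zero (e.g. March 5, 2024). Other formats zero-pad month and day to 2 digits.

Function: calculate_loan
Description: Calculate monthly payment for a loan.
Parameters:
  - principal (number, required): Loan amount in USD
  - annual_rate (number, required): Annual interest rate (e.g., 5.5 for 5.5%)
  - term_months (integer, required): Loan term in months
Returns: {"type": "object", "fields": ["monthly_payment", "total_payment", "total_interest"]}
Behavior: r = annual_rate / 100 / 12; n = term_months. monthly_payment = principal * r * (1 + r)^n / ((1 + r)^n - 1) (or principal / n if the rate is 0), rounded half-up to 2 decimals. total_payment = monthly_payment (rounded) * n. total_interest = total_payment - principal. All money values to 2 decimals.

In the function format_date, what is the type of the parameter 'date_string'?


The format_date spec declares:
  - date_string (string, required): Input date string
Type:
string


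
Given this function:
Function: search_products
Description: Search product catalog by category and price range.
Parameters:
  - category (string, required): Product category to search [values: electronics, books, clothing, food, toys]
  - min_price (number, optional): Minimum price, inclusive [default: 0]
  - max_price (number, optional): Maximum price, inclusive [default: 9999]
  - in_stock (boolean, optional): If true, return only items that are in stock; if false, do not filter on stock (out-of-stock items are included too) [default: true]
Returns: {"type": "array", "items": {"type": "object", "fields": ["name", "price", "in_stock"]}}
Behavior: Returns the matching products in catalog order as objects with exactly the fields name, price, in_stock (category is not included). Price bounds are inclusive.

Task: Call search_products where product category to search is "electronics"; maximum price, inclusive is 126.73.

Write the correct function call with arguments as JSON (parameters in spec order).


Mapping each described value to its parameter name:
  'Product category to search' -> category = "electronics"
  'Maximum price, inclusive' -> max_price = 126.73
search_products({"category": "electronics", "max_price": 126.73})


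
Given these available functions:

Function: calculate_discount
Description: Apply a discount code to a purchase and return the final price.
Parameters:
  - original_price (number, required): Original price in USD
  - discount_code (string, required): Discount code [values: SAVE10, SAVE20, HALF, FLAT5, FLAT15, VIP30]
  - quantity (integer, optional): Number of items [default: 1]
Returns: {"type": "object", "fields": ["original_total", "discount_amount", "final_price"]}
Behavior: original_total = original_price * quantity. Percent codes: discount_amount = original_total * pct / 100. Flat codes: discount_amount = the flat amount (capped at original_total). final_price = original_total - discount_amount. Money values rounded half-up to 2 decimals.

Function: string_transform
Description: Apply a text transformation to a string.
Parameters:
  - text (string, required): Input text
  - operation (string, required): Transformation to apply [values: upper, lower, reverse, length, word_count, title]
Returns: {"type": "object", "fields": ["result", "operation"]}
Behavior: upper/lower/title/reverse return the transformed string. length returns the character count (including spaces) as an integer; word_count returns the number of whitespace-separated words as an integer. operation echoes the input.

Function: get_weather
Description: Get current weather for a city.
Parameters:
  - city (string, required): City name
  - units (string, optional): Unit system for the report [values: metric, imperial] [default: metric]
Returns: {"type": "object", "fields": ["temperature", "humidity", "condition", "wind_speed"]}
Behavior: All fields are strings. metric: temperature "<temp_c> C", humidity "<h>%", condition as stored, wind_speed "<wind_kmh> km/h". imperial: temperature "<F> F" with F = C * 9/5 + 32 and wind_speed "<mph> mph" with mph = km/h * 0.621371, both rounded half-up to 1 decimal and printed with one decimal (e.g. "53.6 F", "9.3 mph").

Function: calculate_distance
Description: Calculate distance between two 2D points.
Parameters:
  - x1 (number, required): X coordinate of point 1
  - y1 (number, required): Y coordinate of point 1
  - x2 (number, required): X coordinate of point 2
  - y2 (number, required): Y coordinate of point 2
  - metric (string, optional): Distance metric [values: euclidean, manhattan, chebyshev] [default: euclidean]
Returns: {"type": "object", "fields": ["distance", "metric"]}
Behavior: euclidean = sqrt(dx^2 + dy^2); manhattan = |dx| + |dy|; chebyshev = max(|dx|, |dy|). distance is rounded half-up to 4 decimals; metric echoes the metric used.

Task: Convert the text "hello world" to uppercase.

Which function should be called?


The task needs a function whose description is: Apply a text transformation to a string.
string_transform


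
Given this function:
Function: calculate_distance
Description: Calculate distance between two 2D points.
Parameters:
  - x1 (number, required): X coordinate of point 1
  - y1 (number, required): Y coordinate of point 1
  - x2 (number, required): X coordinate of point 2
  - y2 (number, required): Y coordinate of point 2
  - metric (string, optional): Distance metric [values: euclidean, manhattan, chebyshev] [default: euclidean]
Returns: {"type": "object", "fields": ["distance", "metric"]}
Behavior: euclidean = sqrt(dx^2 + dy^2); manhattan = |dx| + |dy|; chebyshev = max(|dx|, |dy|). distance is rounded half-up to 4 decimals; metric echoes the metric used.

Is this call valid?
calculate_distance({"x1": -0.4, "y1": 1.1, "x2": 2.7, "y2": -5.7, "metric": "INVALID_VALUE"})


Checking parameter values...
Parameter 'metric' has value 'INVALID_VALUE' not in allowed: euclidean, manhattan, chebyshev
Invalid - 'metric' must be one of euclidean, manhattan, chebyshev


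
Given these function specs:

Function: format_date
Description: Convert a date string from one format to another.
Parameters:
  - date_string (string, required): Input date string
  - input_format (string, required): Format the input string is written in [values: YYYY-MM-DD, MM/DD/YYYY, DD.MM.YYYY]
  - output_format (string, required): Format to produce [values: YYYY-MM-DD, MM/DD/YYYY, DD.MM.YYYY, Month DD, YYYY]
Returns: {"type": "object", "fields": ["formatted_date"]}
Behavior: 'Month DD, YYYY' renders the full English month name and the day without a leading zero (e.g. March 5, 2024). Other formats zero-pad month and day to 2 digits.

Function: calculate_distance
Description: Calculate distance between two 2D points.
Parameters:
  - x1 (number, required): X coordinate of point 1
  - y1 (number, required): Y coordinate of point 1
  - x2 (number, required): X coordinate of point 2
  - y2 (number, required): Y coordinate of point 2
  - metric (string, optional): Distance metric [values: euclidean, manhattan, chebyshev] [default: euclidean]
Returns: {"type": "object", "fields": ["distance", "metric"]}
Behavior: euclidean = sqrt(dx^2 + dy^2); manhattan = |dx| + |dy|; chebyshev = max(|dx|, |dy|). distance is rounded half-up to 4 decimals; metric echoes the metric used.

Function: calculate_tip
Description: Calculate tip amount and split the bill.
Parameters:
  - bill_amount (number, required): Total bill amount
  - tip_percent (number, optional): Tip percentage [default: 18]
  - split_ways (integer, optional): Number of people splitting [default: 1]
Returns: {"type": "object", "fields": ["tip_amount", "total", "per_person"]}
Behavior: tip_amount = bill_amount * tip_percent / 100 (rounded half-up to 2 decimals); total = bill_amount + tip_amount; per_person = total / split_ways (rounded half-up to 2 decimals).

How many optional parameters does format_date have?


Parameters of format_date: date_string (required), input_format (required), output_format (required)
Optional count:
0


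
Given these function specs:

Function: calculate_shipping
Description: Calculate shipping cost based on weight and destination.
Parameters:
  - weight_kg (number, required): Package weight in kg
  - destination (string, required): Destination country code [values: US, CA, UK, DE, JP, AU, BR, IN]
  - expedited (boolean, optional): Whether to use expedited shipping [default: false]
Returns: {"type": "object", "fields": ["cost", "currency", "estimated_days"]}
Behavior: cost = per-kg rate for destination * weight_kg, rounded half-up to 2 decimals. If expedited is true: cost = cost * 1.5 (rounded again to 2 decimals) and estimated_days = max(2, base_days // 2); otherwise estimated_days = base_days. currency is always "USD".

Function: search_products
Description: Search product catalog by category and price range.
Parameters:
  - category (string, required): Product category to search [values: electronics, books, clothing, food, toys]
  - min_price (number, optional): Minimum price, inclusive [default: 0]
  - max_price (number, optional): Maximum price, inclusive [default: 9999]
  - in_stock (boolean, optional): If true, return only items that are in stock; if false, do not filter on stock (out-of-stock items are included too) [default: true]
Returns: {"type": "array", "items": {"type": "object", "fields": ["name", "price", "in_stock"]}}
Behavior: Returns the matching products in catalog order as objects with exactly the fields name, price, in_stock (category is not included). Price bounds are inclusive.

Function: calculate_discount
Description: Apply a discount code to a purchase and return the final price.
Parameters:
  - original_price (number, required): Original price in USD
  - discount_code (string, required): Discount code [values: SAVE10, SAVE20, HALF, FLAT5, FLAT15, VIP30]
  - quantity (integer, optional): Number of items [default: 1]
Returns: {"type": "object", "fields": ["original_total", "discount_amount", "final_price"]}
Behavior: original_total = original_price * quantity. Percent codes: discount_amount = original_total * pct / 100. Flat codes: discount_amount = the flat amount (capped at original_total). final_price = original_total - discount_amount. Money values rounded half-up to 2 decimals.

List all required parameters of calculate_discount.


Parameters of calculate_discount and their required/optional flag:
  original_price: required
  discount_code: required
  quantity: optional
discount_code, original_price


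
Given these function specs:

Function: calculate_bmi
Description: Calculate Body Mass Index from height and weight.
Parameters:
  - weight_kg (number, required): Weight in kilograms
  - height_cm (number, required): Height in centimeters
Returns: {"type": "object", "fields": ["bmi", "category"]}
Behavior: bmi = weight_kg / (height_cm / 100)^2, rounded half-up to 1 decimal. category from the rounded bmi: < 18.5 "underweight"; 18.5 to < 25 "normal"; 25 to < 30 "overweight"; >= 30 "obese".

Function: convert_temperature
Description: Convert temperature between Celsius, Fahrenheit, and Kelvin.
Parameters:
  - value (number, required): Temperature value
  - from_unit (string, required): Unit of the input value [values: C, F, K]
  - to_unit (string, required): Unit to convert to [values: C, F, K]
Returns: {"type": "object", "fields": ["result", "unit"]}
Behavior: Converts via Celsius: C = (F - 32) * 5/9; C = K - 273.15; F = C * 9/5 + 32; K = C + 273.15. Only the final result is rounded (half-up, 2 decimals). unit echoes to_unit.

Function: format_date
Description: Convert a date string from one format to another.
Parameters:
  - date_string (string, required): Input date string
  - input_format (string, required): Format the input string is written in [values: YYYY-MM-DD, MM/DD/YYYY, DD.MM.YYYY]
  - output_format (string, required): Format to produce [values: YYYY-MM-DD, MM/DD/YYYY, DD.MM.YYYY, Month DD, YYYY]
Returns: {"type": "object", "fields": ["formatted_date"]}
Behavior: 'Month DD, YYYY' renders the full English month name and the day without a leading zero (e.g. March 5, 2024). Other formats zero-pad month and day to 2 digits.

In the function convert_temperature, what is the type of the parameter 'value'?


The convert_temperature spec declares:
  - value (number, required): Temperature value
Type:
number


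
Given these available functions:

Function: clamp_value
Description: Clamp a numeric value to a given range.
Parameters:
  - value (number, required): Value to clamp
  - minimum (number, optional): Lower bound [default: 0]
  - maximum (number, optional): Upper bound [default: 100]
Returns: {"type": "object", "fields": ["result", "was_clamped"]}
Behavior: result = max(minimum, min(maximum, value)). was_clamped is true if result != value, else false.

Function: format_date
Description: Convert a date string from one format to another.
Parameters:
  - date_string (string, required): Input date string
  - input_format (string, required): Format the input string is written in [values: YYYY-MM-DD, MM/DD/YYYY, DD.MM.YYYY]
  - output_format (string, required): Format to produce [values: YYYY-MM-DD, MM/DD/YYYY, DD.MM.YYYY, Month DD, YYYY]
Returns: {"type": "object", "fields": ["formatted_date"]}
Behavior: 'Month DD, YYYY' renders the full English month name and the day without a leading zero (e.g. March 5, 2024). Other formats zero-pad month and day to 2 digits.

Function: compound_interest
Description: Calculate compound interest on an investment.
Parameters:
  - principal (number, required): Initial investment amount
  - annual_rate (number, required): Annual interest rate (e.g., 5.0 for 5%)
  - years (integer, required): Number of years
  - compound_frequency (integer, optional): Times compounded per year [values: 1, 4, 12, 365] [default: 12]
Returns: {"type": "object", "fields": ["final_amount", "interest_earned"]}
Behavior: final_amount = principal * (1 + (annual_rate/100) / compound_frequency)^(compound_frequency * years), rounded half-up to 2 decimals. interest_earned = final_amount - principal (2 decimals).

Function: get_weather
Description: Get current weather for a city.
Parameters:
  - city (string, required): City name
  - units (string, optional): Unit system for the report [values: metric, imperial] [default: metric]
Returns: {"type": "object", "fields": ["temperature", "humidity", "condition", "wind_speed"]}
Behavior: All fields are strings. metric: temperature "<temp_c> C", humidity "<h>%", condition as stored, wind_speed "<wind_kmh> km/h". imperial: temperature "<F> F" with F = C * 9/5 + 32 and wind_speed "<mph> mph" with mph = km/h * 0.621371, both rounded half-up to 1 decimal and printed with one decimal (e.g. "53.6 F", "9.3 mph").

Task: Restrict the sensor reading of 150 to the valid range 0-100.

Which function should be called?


The task needs a function whose description is: Clamp a numeric value to a given range.
clamp_value
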